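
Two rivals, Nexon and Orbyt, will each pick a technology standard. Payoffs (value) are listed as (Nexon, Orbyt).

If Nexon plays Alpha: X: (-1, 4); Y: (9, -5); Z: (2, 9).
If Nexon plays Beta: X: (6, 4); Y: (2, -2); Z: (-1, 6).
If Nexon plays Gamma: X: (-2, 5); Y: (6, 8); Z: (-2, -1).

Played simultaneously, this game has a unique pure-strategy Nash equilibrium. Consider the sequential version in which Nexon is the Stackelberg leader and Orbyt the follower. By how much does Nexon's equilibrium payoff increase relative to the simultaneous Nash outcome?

4

Backward induction with Nexon moving first.
- Alpha: BR = Z, leader payoff 2.
- Beta: BR = Z, leader payoff -1.
- Gamma: BR = Y, leader payoff 6.
Maximizing over 2, -1, 6, Nexon chooses Gamma. Subgame-perfect outcome: (Gamma, Y) with payoffs (6, 8).
Under simultaneous play:
Nexon's best replies: X→Beta; Y→Alpha; Z→Alpha.
Orbyt's best replies: Alpha→Z; Beta→Z; Gamma→Y.
Only (Alpha, Z) has each player best-responding; Nash payoffs (2, 9).
Nexon's commitment gain: 6 − 2 = 4.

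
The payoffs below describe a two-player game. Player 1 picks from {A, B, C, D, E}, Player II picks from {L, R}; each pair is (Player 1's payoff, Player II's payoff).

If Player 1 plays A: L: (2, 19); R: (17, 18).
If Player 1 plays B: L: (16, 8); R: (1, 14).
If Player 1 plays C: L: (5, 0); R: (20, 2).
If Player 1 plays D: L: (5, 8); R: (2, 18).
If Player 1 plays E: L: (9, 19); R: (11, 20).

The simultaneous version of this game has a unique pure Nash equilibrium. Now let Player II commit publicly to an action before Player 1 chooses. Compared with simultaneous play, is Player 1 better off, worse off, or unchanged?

Solve by backward induction (Player II leads).
- L → Player 1 plays B (best of 2, 16, 5, 5, 9); Player II gets 8.
- R → Player 1 plays C (best of 17, 1, 20, 2, 11); Player II gets 2.
Maximizing over 8, 2, Player II chooses L. Subgame-perfect outcome: (B, L) with payoffs (16, 8).
Now find the simultaneous Nash equilibrium.
Player 1's best replies: L→B; R→C.
Player II's best replies: A→L; B→R; C→R; D→R; E→R.
The unique mutual best reply is (C, R), giving (20, 2).
Player 1 earns 16 sequentially versus 20 at the Nash outcome: worse off.

worse off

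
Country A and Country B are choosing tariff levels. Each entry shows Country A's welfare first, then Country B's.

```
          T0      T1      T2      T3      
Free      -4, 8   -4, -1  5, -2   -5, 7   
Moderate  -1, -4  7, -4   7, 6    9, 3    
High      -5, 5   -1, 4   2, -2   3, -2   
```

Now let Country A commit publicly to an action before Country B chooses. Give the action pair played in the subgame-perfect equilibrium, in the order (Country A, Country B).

(Moderate, T2)

Solve by backward induction (Country A leads).
- Free: BR = T0, leader payoff -4.
- Moderate: BR = T2, leader payoff 7.
- High: BR = T0, leader payoff -5.
Among -4, 7, -5, the best is 7 at Moderate. Subgame-perfect outcome: (Moderate, T2) with payoffs (7, 6).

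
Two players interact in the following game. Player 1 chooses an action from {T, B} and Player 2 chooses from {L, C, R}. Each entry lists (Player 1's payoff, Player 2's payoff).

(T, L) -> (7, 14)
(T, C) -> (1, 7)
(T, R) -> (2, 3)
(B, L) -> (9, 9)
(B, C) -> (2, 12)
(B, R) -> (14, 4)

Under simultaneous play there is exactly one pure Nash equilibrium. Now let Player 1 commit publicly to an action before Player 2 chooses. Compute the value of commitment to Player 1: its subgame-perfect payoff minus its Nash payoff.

5

Work backward from Player 2's decision.
- T: Player 2 compares 14, 7, 3 and picks L; Player 1 would get 7.
- B: Player 2 compares 9, 12, 4 and picks C; Player 1 would get 2.
Maximizing over 7, 2, Player 1 chooses T. Subgame-perfect outcome: (T, L) with payoffs (7, 14).
Under simultaneous play:
Player 1's best replies: L→B; C→B; R→B.
Player 2's best replies: T→L; B→C.
Only (B, C) has each player best-responding; Nash payoffs (2, 12).
Player 1's commitment gain: 7 − 2 = 5.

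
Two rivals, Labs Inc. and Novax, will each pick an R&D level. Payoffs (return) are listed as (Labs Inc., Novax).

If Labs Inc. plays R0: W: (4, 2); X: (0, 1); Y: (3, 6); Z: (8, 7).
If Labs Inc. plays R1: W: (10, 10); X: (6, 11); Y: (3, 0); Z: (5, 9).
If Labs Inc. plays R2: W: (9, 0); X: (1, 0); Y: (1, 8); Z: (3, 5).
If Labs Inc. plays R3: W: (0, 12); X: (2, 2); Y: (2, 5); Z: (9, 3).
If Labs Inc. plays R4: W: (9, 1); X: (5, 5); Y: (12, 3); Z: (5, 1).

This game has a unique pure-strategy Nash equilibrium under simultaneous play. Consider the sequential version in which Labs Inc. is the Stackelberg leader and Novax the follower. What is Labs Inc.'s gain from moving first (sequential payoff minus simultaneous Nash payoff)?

2

Work backward from Novax's decision.
- R0: BR = Z, leader payoff 8.
- R1: BR = X, leader payoff 6.
- R2: BR = Y, leader payoff 1.
- R3: BR = W, leader payoff 0.
- R4: BR = X, leader payoff 5.
Labs Inc.'s induced payoffs are 8, 6, 1, 0, 5, so Labs Inc. commits to R0. Subgame-perfect outcome: (R0, Z) with payoffs (8, 7).
For the simultaneous game, intersect best replies.
Labs Inc.'s best replies: W→R1; X→R1; Y→R4; Z→R3.
Novax's best replies: R0→Z; R1→X; R2→Y; R3→W; R4→X.
Only (R1, X) has each player best-responding; Nash payoffs (6, 11).
Labs Inc.'s commitment gain: 8 − 6 = 2.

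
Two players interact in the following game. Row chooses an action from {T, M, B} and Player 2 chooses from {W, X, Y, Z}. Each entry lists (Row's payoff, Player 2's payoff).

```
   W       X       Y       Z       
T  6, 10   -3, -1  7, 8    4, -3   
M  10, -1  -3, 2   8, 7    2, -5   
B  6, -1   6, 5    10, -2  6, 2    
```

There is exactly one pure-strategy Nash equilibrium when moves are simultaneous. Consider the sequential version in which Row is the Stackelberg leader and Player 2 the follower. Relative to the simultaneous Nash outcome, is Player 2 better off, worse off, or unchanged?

better off

Solve by backward induction (Row leads).
- T: BR = W, leader payoff 6.
- M: BR = Y, leader payoff 8.
- B: BR = X, leader payoff 6.
Maximizing over 6, 8, 6, Row chooses M. Subgame-perfect outcome: (M, Y) with payoffs (8, 7).
Under simultaneous play:
Row's best replies: W→M; X→B; Y→B; Z→B.
Player 2's best replies: T→W; M→Y; B→X.
The unique mutual best reply is (B, X), giving (6, 5).
Player 2 earns 7 sequentially versus 5 at the Nash outcome: better off.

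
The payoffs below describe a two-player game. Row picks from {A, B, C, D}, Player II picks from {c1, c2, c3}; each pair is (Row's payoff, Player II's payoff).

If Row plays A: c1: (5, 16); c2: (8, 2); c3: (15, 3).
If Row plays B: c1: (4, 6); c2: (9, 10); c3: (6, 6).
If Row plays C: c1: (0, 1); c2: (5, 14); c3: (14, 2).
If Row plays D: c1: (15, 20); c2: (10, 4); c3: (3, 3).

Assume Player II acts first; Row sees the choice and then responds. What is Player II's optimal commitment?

Row best-responds to each possible Player II move:
- c1: Row compares 5, 4, 0, 15 and picks D; Player II would get 20.
- c2: Row compares 8, 9, 5, 10 and picks D; Player II would get 4.
- c3: Row compares 15, 6, 14, 3 and picks A; Player II would get 3.
Among 20, 4, 3, the best is 20 at c1. Subgame-perfect outcome: (D, c1) with payoffs (15, 20).

c1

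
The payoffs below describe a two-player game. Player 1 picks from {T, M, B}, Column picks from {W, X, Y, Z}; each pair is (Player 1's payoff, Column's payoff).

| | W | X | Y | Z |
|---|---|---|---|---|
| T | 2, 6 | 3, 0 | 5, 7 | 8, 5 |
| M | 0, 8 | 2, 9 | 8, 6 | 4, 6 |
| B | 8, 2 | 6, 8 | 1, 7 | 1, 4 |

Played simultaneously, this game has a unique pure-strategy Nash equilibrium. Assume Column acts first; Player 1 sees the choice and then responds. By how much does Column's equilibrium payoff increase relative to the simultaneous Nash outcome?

Player 1 best-responds to each possible Column move:
- W: Player 1 compares 2, 0, 8 and picks B; Column would get 2.
- X: Player 1 compares 3, 2, 6 and picks B; Column would get 8.
- Y: Player 1 compares 5, 8, 1 and picks M; Column would get 6.
- Z: Player 1 compares 8, 4, 1 and picks T; Column would get 5.
Among 2, 8, 6, 5, the best is 8 at X. Subgame-perfect outcome: (B, X) with payoffs (6, 8).
For the simultaneous game, intersect best replies.
Player 1's best replies: W→B; X→B; Y→M; Z→T.
Column's best replies: T→Y; M→X; B→X.
Only (B, X) has each player best-responding; Nash payoffs (6, 8).
Column's commitment gain: 8 − 8 = 0.

0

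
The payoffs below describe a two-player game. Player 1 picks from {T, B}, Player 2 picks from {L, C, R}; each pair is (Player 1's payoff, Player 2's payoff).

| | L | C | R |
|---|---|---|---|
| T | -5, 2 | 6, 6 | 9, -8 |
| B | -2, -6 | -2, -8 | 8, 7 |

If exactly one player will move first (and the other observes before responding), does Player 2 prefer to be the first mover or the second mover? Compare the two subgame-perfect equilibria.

second

If Player 1 leads: Player 2's best replies are T→C, B→R; Player 1's induced payoffs 6, 8; outcome (B, R), payoffs (8, 7).
If Player 2 leads: Player 1's best replies are L→B, C→T, R→T; Player 2's induced payoffs -6, 6, -8; outcome (T, C), payoffs (6, 6).
Player 2 gets 6 moving first and 7 moving second, so Player 2 prefers to move second.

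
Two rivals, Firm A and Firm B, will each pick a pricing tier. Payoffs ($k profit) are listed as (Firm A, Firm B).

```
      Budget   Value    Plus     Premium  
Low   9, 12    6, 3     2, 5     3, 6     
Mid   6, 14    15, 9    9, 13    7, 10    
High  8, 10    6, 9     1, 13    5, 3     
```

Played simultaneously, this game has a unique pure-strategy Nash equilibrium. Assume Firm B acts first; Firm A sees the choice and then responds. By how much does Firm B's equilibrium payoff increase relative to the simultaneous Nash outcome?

Solve by backward induction (Firm B leads).
- Budget: BR = Low, leader payoff 12.
- Value: BR = Mid, leader payoff 9.
- Plus: BR = Mid, leader payoff 13.
- Premium: BR = Mid, leader payoff 10.
Among 12, 9, 13, 10, the best is 13 at Plus. Subgame-perfect outcome: (Mid, Plus) with payoffs (9, 13).
Now find the simultaneous Nash equilibrium.
Firm A's best replies: Budget→Low; Value→Mid; Plus→Mid; Premium→Mid.
Firm B's best replies: Low→Budget; Mid→Budget; High→Plus.
Only (Low, Budget) has each player best-responding; Nash payoffs (9, 12).
Firm B's commitment gain: 13 − 12 = 1.

1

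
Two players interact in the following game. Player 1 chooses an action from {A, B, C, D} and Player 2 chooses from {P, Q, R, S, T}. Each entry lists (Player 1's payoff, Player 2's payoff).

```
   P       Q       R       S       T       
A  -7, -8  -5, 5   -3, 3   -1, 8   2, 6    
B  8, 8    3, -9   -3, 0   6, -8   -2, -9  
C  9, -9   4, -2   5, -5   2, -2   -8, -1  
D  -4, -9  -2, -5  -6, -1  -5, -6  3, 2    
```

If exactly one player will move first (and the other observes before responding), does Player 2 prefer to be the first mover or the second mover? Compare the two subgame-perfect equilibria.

If Player 1 leads: Player 2's best replies are A→S, B→P, C→T, D→T; Player 1's induced payoffs -1, 8, -8, 3; outcome (B, P), payoffs (8, 8).
If Player 2 leads: Player 1's best replies are P→C, Q→C, R→C, S→B, T→D; Player 2's induced payoffs -9, -2, -5, -8, 2; outcome (D, T), payoffs (3, 2).
Player 2 gets 2 moving first and 8 moving second, so Player 2 prefers to move second.

second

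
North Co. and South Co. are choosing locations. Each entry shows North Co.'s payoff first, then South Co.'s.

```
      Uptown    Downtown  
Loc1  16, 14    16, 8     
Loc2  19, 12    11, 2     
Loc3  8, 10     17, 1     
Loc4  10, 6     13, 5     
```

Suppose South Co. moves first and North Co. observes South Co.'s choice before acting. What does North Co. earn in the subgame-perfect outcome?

Backward induction with South Co. moving first.
- Uptown → North Co. plays Loc2 (best of 16, 19, 8, 10); South Co. gets 12.
- Downtown → North Co. plays Loc3 (best of 16, 11, 17, 13); South Co. gets 1.
Maximizing over 12, 1, South Co. chooses Uptown. Subgame-perfect outcome: (Loc2, Uptown) with payoffs (19, 12).

19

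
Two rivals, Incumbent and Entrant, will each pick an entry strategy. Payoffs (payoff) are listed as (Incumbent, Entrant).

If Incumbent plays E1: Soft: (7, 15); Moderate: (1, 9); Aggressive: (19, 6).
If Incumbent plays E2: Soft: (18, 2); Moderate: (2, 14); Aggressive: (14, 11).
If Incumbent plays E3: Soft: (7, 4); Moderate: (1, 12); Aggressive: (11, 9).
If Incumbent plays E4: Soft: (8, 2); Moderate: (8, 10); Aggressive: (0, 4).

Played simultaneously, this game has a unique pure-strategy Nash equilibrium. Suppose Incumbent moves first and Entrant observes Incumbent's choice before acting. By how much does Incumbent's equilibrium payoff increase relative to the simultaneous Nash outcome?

Work backward from Entrant's decision.
- E1: BR = Soft, leader payoff 7.
- E2: BR = Moderate, leader payoff 2.
- E3: BR = Moderate, leader payoff 1.
- E4: BR = Moderate, leader payoff 8.
Incumbent's induced payoffs are 7, 2, 1, 8, so Incumbent commits to E4. Subgame-perfect outcome: (E4, Moderate) with payoffs (8, 10).
For the simultaneous game, intersect best replies.
Incumbent's best replies: Soft→E2; Moderate→E4; Aggressive→E1.
Entrant's best replies: E1→Soft; E2→Moderate; E3→Moderate; E4→Moderate.
The unique mutual best reply is (E4, Moderate), giving (8, 10).
Incumbent's commitment gain: 8 − 8 = 0.

0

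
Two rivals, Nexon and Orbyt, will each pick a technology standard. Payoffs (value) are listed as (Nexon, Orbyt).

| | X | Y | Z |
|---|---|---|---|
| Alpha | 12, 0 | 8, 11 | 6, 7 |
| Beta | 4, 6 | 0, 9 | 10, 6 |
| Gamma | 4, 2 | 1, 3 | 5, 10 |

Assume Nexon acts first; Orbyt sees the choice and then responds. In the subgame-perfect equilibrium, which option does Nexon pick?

Alpha

Work backward from Orbyt's decision.
- Alpha: BR = Y, leader payoff 8.
- Beta: BR = Y, leader payoff 0.
- Gamma: BR = Z, leader payoff 5.
Among 8, 0, 5, the best is 8 at Alpha. Subgame-perfect outcome: (Alpha, Y) with payoffs (8, 11).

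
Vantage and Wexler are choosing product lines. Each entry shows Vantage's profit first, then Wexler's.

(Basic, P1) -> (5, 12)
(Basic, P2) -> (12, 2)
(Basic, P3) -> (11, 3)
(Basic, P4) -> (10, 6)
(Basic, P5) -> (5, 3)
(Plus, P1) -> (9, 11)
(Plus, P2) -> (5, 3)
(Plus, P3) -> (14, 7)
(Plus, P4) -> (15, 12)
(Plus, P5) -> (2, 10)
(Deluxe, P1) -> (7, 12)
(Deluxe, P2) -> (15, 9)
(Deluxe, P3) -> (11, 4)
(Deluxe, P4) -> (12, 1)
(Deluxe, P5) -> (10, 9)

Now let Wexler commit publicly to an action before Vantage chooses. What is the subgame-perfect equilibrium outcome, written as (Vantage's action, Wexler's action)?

(Plus, P4)

Vantage best-responds to each possible Wexler move:
- P1: Vantage compares 5, 9, 7 and picks Plus; Wexler would get 11.
- P2: Vantage compares 12, 5, 15 and picks Deluxe; Wexler would get 9.
- P3: Vantage compares 11, 14, 11 and picks Plus; Wexler would get 7.
- P4: Vantage compares 10, 15, 12 and picks Plus; Wexler would get 12.
- P5: Vantage compares 5, 2, 10 and picks Deluxe; Wexler would get 9.
Among 11, 9, 7, 12, 9, the best is 12 at P4. Subgame-perfect outcome: (Plus, P4) with payoffs (15, 12).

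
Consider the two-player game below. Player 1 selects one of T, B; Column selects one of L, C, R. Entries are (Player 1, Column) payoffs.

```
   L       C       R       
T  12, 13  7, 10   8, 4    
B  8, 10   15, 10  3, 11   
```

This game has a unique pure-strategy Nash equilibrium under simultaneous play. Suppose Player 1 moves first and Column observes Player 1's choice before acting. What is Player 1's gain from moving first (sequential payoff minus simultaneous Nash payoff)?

Column best-responds to each possible Player 1 move:
- T: BR = L, leader payoff 12.
- B: BR = R, leader payoff 3.
Among 12, 3, the best is 12 at T. Subgame-perfect outcome: (T, L) with payoffs (12, 13).
For the simultaneous game, intersect best replies.
Player 1's best replies: L→T; C→B; R→T.
Column's best replies: T→L; B→R.
The unique mutual best reply is (T, L), giving (12, 13).
Player 1's commitment gain: 12 − 12 = 0.

0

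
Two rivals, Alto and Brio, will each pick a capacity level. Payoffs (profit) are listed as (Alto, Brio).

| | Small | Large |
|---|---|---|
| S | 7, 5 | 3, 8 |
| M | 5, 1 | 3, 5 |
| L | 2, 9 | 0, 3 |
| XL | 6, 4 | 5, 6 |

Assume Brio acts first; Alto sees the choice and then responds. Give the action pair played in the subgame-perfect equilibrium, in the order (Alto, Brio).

Work backward from Alto's decision.
- Small: Alto compares 7, 5, 2, 6 and picks S; Brio would get 5.
- Large: Alto compares 3, 3, 0, 5 and picks XL; Brio would get 6.
Maximizing over 5, 6, Brio chooses Large. Subgame-perfect outcome: (XL, Large) with payoffs (5, 6).

(XL, Large)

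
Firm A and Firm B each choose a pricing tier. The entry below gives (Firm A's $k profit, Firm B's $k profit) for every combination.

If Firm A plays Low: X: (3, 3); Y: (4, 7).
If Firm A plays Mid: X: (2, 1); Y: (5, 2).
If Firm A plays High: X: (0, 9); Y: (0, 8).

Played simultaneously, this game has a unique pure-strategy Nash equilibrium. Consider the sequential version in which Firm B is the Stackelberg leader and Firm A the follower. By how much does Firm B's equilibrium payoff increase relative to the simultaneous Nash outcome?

Solve by backward induction (Firm B leads).
- X: BR = Low, leader payoff 3.
- Y: BR = Mid, leader payoff 2.
Maximizing over 3, 2, Firm B chooses X. Subgame-perfect outcome: (Low, X) with payoffs (3, 3).
Under simultaneous play:
Firm A's best replies: X→Low; Y→Mid.
Firm B's best replies: Low→Y; Mid→Y; High→X.
The unique mutual best reply is (Mid, Y), giving (5, 2).
Firm B's commitment gain: 3 − 2 = 1.

1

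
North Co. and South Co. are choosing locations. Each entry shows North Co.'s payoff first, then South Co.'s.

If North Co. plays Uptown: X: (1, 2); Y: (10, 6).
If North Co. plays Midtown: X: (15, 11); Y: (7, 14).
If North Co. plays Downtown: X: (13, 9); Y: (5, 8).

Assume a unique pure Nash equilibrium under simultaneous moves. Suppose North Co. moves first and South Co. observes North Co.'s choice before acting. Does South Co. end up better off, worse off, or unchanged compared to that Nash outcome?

Backward induction with North Co. moving first.
- Uptown: South Co. compares 2, 6 and picks Y; North Co. would get 10.
- Midtown: South Co. compares 11, 14 and picks Y; North Co. would get 7.
- Downtown: South Co. compares 9, 8 and picks X; North Co. would get 13.
North Co.'s induced payoffs are 10, 7, 13, so North Co. commits to Downtown. Subgame-perfect outcome: (Downtown, X) with payoffs (13, 9).
Now find the simultaneous Nash equilibrium.
North Co.'s best replies: X→Midtown; Y→Uptown.
South Co.'s best replies: Uptown→Y; Midtown→Y; Downtown→X.
Only (Uptown, Y) has each player best-responding; Nash payoffs (10, 6).
South Co. earns 9 sequentially versus 6 at the Nash outcome: better off.

better off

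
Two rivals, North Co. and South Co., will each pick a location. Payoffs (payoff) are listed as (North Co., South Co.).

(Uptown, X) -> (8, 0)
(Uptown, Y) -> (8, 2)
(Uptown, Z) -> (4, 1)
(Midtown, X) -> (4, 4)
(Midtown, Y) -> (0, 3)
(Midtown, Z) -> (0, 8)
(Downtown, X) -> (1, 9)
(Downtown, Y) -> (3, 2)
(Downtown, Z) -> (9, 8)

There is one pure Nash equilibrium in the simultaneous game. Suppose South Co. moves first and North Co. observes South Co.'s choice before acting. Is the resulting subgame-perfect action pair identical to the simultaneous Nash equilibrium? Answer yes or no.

no

Backward induction with South Co. moving first.
- X → North Co. plays Uptown (best of 8, 4, 1); South Co. gets 0.
- Y → North Co. plays Uptown (best of 8, 0, 3); South Co. gets 2.
- Z → North Co. plays Downtown (best of 4, 0, 9); South Co. gets 8.
Among 0, 2, 8, the best is 8 at Z. Subgame-perfect outcome: (Downtown, Z) with payoffs (9, 8).
Under simultaneous play:
North Co.'s best replies: X→Uptown; Y→Uptown; Z→Downtown.
South Co.'s best replies: Uptown→Y; Midtown→Z; Downtown→X.
The unique mutual best reply is (Uptown, Y), giving (8, 2).
Sequential outcome (Downtown, Z) differs from the Nash profile (Uptown, Y).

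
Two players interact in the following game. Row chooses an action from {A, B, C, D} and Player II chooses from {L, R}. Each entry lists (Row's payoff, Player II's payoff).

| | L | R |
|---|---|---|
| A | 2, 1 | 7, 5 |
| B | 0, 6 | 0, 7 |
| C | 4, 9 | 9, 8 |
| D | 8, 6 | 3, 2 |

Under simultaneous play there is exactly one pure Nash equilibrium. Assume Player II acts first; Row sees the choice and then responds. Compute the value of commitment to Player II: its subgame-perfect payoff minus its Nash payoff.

2

Work backward from Row's decision.
- L: Row compares 2, 0, 4, 8 and picks D; Player II would get 6.
- R: Row compares 7, 0, 9, 3 and picks C; Player II would get 8.
Player II's induced payoffs are 6, 8, so Player II commits to R. Subgame-perfect outcome: (C, R) with payoffs (9, 8).
Now find the simultaneous Nash equilibrium.
Row's best replies: L→D; R→C.
Player II's best replies: A→R; B→R; C→L; D→L.
The unique mutual best reply is (D, L), giving (8, 6).
Player II's commitment gain: 8 − 6 = 2.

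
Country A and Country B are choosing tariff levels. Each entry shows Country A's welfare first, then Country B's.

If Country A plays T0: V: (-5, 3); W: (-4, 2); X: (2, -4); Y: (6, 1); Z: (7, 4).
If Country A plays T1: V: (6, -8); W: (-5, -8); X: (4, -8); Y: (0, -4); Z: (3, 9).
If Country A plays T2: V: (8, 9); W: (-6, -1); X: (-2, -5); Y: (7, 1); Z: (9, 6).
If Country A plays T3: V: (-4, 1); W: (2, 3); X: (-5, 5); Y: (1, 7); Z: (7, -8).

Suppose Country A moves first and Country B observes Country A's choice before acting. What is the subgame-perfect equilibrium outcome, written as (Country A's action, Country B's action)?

(T2, V)

Work backward from Country B's decision.
- T0 → Country B plays Z (best of 3, 2, -4, 1, 4); Country A gets 7.
- T1 → Country B plays Z (best of -8, -8, -8, -4, 9); Country A gets 3.
- T2 → Country B plays V (best of 9, -1, -5, 1, 6); Country A gets 8.
- T3 → Country B plays Y (best of 1, 3, 5, 7, -8); Country A gets 1.
Country A's induced payoffs are 7, 3, 8, 1, so Country A commits to T2. Subgame-perfect outcome: (T2, V) with payoffs (8, 9).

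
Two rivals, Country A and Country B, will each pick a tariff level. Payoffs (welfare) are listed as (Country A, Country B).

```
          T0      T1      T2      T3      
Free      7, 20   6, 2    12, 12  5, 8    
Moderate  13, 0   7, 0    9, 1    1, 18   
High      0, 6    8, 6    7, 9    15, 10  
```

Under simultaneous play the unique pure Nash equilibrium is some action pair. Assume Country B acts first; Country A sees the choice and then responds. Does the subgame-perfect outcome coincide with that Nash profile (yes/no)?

no

Work backward from Country A's decision.
- T0: BR = Moderate, leader payoff 0.
- T1: BR = High, leader payoff 6.
- T2: BR = Free, leader payoff 12.
- T3: BR = High, leader payoff 10.
Among 0, 6, 12, 10, the best is 12 at T2. Subgame-perfect outcome: (Free, T2) with payoffs (12, 12).
For the simultaneous game, intersect best replies.
Country A's best replies: T0→Moderate; T1→High; T2→Free; T3→High.
Country B's best replies: Free→T0; Moderate→T3; High→T3.
Only (High, T3) has each player best-responding; Nash payoffs (15, 10).
Sequential outcome (Free, T2) differs from the Nash profile (High, T3).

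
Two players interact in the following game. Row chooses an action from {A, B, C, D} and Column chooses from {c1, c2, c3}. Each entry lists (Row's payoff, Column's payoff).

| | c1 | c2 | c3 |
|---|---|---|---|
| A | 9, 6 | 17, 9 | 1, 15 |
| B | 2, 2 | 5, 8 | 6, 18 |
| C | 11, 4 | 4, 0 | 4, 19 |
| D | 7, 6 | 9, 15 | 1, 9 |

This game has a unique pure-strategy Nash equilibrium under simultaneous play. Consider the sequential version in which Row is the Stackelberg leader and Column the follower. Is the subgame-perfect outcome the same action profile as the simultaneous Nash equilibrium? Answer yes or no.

Solve by backward induction (Row leads).
- A: BR = c3, leader payoff 1.
- B: BR = c3, leader payoff 6.
- C: BR = c3, leader payoff 4.
- D: BR = c2, leader payoff 9.
Row's induced payoffs are 1, 6, 4, 9, so Row commits to D. Subgame-perfect outcome: (D, c2) with payoffs (9, 15).
For the simultaneous game, intersect best replies.
Row's best replies: c1→C; c2→A; c3→B.
Column's best replies: A→c3; B→c3; C→c3; D→c2.
The unique mutual best reply is (B, c3), giving (6, 18).
Sequential outcome (D, c2) differs from the Nash profile (B, c3).

no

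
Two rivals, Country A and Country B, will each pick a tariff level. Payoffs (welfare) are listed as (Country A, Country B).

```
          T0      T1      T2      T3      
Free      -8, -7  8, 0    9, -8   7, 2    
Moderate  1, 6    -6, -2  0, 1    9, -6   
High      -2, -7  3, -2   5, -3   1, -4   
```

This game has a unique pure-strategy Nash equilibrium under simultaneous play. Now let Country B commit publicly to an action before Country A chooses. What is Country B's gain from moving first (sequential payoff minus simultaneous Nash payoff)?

0

Country A best-responds to each possible Country B move:
- T0 → Country A plays Moderate (best of -8, 1, -2); Country B gets 6.
- T1 → Country A plays Free (best of 8, -6, 3); Country B gets 0.
- T2 → Country A plays Free (best of 9, 0, 5); Country B gets -8.
- T3 → Country A plays Moderate (best of 7, 9, 1); Country B gets -6.
Among 6, 0, -8, -6, the best is 6 at T0. Subgame-perfect outcome: (Moderate, T0) with payoffs (1, 6).
Under simultaneous play:
Country A's best replies: T0→Moderate; T1→Free; T2→Free; T3→Moderate.
Country B's best replies: Free→T3; Moderate→T0; High→T1.
Only (Moderate, T0) has each player best-responding; Nash payoffs (1, 6).
Country B's commitment gain: 6 − 6 = 0.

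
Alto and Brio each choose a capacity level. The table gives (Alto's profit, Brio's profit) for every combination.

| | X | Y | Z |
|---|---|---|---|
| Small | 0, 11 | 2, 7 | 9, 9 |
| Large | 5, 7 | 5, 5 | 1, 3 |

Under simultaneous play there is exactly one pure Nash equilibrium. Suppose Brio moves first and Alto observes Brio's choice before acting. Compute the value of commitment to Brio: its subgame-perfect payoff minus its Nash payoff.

Solve by backward induction (Brio leads).
- X → Alto plays Large (best of 0, 5); Brio gets 7.
- Y → Alto plays Large (best of 2, 5); Brio gets 5.
- Z → Alto plays Small (best of 9, 1); Brio gets 9.
Maximizing over 7, 5, 9, Brio chooses Z. Subgame-perfect outcome: (Small, Z) with payoffs (9, 9).
For the simultaneous game, intersect best replies.
Alto's best replies: X→Large; Y→Large; Z→Small.
Brio's best replies: Small→X; Large→X.
The unique mutual best reply is (Large, X), giving (5, 7).
Brio's commitment gain: 9 − 7 = 2.

2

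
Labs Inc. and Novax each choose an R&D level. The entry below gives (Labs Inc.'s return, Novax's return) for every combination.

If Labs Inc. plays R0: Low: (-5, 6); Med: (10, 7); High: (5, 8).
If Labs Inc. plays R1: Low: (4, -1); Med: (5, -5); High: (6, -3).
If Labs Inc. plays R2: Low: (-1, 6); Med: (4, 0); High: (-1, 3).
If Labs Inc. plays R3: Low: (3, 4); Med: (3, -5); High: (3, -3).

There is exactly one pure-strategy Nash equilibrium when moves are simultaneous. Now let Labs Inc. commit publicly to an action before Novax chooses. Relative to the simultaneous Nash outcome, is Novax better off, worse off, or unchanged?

better off

Solve by backward induction (Labs Inc. leads).
- R0: BR = High, leader payoff 5.
- R1: BR = Low, leader payoff 4.
- R2: BR = Low, leader payoff -1.
- R3: BR = Low, leader payoff 3.
Maximizing over 5, 4, -1, 3, Labs Inc. chooses R0. Subgame-perfect outcome: (R0, High) with payoffs (5, 8).
Now find the simultaneous Nash equilibrium.
Labs Inc.'s best replies: Low→R1; Med→R0; High→R1.
Novax's best replies: R0→High; R1→Low; R2→Low; R3→Low.
Only (R1, Low) has each player best-responding; Nash payoffs (4, -1).
Novax earns 8 sequentially versus -1 at the Nash outcome: better off.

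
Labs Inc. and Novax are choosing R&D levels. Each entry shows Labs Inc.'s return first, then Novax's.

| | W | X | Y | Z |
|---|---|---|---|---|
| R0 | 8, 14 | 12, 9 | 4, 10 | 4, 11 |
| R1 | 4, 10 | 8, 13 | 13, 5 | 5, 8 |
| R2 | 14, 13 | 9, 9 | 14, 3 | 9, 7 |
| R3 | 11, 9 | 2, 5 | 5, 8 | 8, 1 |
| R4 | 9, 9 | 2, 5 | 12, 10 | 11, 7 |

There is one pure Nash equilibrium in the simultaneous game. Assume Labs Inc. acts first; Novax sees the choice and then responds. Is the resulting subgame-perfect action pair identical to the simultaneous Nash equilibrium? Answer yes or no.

yes

Backward induction with Labs Inc. moving first.
- R0 → Novax plays W (best of 14, 9, 10, 11); Labs Inc. gets 8.
- R1 → Novax plays X (best of 10, 13, 5, 8); Labs Inc. gets 8.
- R2 → Novax plays W (best of 13, 9, 3, 7); Labs Inc. gets 14.
- R3 → Novax plays W (best of 9, 5, 8, 1); Labs Inc. gets 11.
- R4 → Novax plays Y (best of 9, 5, 10, 7); Labs Inc. gets 12.
Labs Inc.'s induced payoffs are 8, 8, 14, 11, 12, so Labs Inc. commits to R2. Subgame-perfect outcome: (R2, W) with payoffs (14, 13).
Under simultaneous play:
Labs Inc.'s best replies: W→R2; X→R0; Y→R2; Z→R4.
Novax's best replies: R0→W; R1→X; R2→W; R3→W; R4→Y.
Only (R2, W) has each player best-responding; Nash payoffs (14, 13).
Sequential outcome (R2, W) coincides with the Nash profile (R2, W).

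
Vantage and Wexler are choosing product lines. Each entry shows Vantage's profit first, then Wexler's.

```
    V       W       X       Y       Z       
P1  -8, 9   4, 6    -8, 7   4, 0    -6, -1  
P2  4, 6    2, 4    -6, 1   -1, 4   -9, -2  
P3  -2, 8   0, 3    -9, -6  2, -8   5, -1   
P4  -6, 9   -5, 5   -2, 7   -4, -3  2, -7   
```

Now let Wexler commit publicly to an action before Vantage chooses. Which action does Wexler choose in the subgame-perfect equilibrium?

X

Work backward from Vantage's decision.
- V: Vantage compares -8, 4, -2, -6 and picks P2; Wexler would get 6.
- W: Vantage compares 4, 2, 0, -5 and picks P1; Wexler would get 6.
- X: Vantage compares -8, -6, -9, -2 and picks P4; Wexler would get 7.
- Y: Vantage compares 4, -1, 2, -4 and picks P1; Wexler would get 0.
- Z: Vantage compares -6, -9, 5, 2 and picks P3; Wexler would get -1.
Wexler's induced payoffs are 6, 6, 7, 0, -1, so Wexler commits to X. Subgame-perfect outcome: (P4, X) with payoffs (-2, 7).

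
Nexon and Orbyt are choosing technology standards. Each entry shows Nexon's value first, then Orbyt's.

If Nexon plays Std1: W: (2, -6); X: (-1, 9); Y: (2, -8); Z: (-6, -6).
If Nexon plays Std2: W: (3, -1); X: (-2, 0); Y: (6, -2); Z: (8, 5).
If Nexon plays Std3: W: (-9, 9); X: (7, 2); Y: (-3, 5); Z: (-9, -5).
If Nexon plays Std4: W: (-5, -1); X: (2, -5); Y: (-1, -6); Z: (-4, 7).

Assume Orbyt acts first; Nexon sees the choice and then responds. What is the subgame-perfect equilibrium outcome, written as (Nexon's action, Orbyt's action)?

(Std2, Z)

Solve by backward induction (Orbyt leads).
- W → Nexon plays Std2 (best of 2, 3, -9, -5); Orbyt gets -1.
- X → Nexon plays Std3 (best of -1, -2, 7, 2); Orbyt gets 2.
- Y → Nexon plays Std2 (best of 2, 6, -3, -1); Orbyt gets -2.
- Z → Nexon plays Std2 (best of -6, 8, -9, -4); Orbyt gets 5.
Among -1, 2, -2, 5, the best is 5 at Z. Subgame-perfect outcome: (Std2, Z) with payoffs (8, 5).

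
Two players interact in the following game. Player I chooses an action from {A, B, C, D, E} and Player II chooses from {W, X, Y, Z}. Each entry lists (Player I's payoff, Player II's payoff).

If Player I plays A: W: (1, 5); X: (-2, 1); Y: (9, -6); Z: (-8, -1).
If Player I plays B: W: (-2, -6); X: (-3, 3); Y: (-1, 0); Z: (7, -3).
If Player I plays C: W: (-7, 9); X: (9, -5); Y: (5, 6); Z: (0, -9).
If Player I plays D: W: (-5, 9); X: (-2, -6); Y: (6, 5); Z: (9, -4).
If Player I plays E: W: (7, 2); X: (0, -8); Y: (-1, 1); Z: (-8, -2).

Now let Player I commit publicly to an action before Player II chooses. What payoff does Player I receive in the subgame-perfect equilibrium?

7

Solve by backward induction (Player I leads).
- A: Player II compares 5, 1, -6, -1 and picks W; Player I would get 1.
- B: Player II compares -6, 3, 0, -3 and picks X; Player I would get -3.
- C: Player II compares 9, -5, 6, -9 and picks W; Player I would get -7.
- D: Player II compares 9, -6, 5, -4 and picks W; Player I would get -5.
- E: Player II compares 2, -8, 1, -2 and picks W; Player I would get 7.
Maximizing over 1, -3, -7, -5, 7, Player I chooses E. Subgame-perfect outcome: (E, W) with payoffs (7, 2).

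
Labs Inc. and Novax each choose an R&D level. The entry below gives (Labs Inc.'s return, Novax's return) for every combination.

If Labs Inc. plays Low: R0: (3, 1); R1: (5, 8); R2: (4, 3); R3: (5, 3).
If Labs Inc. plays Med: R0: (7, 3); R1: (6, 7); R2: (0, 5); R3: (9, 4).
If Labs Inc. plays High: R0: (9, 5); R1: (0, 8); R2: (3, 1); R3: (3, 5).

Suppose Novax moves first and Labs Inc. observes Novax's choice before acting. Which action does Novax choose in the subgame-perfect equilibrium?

Work backward from Labs Inc.'s decision.
- R0: BR = High, leader payoff 5.
- R1: BR = Med, leader payoff 7.
- R2: BR = Low, leader payoff 3.
- R3: BR = Med, leader payoff 4.
Maximizing over 5, 7, 3, 4, Novax chooses R1. Subgame-perfect outcome: (Med, R1) with payoffs (6, 7).

R1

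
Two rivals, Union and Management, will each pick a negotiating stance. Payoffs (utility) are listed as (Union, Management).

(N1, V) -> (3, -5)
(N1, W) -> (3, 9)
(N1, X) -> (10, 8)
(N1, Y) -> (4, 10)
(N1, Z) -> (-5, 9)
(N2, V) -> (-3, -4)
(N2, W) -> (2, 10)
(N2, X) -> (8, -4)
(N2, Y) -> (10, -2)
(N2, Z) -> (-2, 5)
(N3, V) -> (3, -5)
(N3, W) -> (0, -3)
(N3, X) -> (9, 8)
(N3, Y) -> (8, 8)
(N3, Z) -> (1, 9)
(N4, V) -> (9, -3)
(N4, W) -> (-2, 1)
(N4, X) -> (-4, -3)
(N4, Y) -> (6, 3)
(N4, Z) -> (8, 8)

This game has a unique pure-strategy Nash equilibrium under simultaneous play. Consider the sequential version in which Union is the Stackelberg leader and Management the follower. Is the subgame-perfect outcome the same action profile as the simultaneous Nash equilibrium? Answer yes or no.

Solve by backward induction (Union leads).
- N1: Management compares -5, 9, 8, 10, 9 and picks Y; Union would get 4.
- N2: Management compares -4, 10, -4, -2, 5 and picks W; Union would get 2.
- N3: Management compares -5, -3, 8, 8, 9 and picks Z; Union would get 1.
- N4: Management compares -3, 1, -3, 3, 8 and picks Z; Union would get 8.
Union's induced payoffs are 4, 2, 1, 8, so Union commits to N4. Subgame-perfect outcome: (N4, Z) with payoffs (8, 8).
Under simultaneous play:
Union's best replies: V→N4; W→N1; X→N1; Y→N2; Z→N4.
Management's best replies: N1→Y; N2→W; N3→Z; N4→Z.
Only (N4, Z) has each player best-responding; Nash payoffs (8, 8).
Sequential outcome (N4, Z) coincides with the Nash profile (N4, Z).

yes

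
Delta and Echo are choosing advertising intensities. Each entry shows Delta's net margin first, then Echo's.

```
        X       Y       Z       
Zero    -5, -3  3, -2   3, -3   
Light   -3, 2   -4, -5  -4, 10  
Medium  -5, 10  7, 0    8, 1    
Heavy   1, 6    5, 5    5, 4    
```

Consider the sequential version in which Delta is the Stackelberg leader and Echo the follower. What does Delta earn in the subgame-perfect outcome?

3

Backward induction with Delta moving first.
- Zero → Echo plays Y (best of -3, -2, -3); Delta gets 3.
- Light → Echo plays Z (best of 2, -5, 10); Delta gets -4.
- Medium → Echo plays X (best of 10, 0, 1); Delta gets -5.
- Heavy → Echo plays X (best of 6, 5, 4); Delta gets 1.
Maximizing over 3, -4, -5, 1, Delta chooses Zero. Subgame-perfect outcome: (Zero, Y) with payoffs (3, -2).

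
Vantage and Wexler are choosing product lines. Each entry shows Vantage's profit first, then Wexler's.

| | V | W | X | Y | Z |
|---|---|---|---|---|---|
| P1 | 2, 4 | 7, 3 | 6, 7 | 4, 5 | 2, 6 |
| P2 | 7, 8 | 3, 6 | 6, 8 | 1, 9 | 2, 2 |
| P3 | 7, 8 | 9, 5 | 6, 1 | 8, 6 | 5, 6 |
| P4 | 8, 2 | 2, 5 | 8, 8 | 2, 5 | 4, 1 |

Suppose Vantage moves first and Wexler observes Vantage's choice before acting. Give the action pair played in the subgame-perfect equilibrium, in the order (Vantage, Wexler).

Wexler best-responds to each possible Vantage move:
- P1: Wexler compares 4, 3, 7, 5, 6 and picks X; Vantage would get 6.
- P2: Wexler compares 8, 6, 8, 9, 2 and picks Y; Vantage would get 1.
- P3: Wexler compares 8, 5, 1, 6, 6 and picks V; Vantage would get 7.
- P4: Wexler compares 2, 5, 8, 5, 1 and picks X; Vantage would get 8.
Maximizing over 6, 1, 7, 8, Vantage chooses P4. Subgame-perfect outcome: (P4, X) with payoffs (8, 8).

(P4, X)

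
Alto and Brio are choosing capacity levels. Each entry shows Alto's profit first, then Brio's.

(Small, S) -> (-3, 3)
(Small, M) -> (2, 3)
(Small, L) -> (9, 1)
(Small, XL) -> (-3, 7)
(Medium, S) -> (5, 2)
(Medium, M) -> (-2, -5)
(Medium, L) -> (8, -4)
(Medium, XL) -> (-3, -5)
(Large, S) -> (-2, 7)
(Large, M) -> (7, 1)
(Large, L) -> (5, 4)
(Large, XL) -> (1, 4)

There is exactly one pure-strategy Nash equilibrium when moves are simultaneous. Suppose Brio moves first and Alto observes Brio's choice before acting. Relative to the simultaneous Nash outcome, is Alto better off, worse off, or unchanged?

worse off

Solve by backward induction (Brio leads).
- S: BR = Medium, leader payoff 2.
- M: BR = Large, leader payoff 1.
- L: BR = Small, leader payoff 1.
- XL: BR = Large, leader payoff 4.
Maximizing over 2, 1, 1, 4, Brio chooses XL. Subgame-perfect outcome: (Large, XL) with payoffs (1, 4).
For the simultaneous game, intersect best replies.
Alto's best replies: S→Medium; M→Large; L→Small; XL→Large.
Brio's best replies: Small→XL; Medium→S; Large→S.
Only (Medium, S) has each player best-responding; Nash payoffs (5, 2).
Alto earns 1 sequentially versus 5 at the Nash outcome: worse off.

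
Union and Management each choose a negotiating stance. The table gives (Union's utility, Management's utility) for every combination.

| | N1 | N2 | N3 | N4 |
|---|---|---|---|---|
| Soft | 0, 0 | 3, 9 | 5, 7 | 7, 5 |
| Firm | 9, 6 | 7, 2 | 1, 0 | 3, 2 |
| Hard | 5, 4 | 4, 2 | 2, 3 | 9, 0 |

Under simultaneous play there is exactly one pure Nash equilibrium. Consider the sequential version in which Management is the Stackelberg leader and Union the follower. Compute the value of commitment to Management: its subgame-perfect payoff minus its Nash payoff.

Work backward from Union's decision.
- N1: BR = Firm, leader payoff 6.
- N2: BR = Firm, leader payoff 2.
- N3: BR = Soft, leader payoff 7.
- N4: BR = Hard, leader payoff 0.
Management's induced payoffs are 6, 2, 7, 0, so Management commits to N3. Subgame-perfect outcome: (Soft, N3) with payoffs (5, 7).
Under simultaneous play:
Union's best replies: N1→Firm; N2→Firm; N3→Soft; N4→Hard.
Management's best replies: Soft→N2; Firm→N1; Hard→N1.
Only (Firm, N1) has each player best-responding; Nash payoffs (9, 6).
Management's commitment gain: 7 − 6 = 1.

1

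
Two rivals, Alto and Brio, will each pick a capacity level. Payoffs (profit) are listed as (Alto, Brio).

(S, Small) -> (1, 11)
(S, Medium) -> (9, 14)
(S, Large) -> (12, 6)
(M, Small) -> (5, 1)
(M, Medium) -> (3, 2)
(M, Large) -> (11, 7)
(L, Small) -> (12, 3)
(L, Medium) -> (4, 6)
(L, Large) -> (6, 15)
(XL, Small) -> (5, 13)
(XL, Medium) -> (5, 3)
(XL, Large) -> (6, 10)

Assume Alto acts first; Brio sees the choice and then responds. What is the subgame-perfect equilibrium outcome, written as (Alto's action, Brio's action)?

(M, Large)

Solve by backward induction (Alto leads).
- S: BR = Medium, leader payoff 9.
- M: BR = Large, leader payoff 11.
- L: BR = Large, leader payoff 6.
- XL: BR = Small, leader payoff 5.
Alto's induced payoffs are 9, 11, 6, 5, so Alto commits to M. Subgame-perfect outcome: (M, Large) with payoffs (11, 7).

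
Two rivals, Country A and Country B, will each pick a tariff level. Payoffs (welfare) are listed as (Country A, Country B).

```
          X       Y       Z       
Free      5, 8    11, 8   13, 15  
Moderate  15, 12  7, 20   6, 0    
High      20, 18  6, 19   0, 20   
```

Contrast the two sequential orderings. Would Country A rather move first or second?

second

If Country A leads: Country B's best replies are Free→Z, Moderate→Y, High→Z; Country A's induced payoffs 13, 7, 0; outcome (Free, Z), payoffs (13, 15).
If Country B leads: Country A's best replies are X→High, Y→Free, Z→Free; Country B's induced payoffs 18, 8, 15; outcome (High, X), payoffs (20, 18).
Country A gets 13 moving first and 20 moving second, so Country A prefers to move second.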